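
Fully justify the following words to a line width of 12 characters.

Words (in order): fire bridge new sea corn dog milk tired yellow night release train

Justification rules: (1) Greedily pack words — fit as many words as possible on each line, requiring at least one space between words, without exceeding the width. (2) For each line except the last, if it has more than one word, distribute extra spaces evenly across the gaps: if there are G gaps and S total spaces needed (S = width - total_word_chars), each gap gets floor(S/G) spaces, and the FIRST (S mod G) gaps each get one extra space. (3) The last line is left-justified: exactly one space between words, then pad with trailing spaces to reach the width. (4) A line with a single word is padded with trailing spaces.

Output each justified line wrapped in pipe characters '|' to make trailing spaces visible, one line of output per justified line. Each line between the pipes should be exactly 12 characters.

Answer: |fire  bridge|
|new sea corn|
|dog     milk|
|tired yellow|
|night       |
|release     |
|train       |

Derivation:
Line 1: ['fire', 'bridge'] (min_width=11, slack=1)
Line 2: ['new', 'sea', 'corn'] (min_width=12, slack=0)
Line 3: ['dog', 'milk'] (min_width=8, slack=4)
Line 4: ['tired', 'yellow'] (min_width=12, slack=0)
Line 5: ['night'] (min_width=5, slack=7)
Line 6: ['release'] (min_width=7, slack=5)
Line 7: ['train'] (min_width=5, slack=7)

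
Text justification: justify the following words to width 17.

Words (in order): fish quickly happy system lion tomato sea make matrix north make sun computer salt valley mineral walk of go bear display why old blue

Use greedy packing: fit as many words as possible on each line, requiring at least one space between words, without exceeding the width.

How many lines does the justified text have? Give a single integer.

Answer: 9

Derivation:
Line 1: ['fish', 'quickly'] (min_width=12, slack=5)
Line 2: ['happy', 'system', 'lion'] (min_width=17, slack=0)
Line 3: ['tomato', 'sea', 'make'] (min_width=15, slack=2)
Line 4: ['matrix', 'north', 'make'] (min_width=17, slack=0)
Line 5: ['sun', 'computer', 'salt'] (min_width=17, slack=0)
Line 6: ['valley', 'mineral'] (min_width=14, slack=3)
Line 7: ['walk', 'of', 'go', 'bear'] (min_width=15, slack=2)
Line 8: ['display', 'why', 'old'] (min_width=15, slack=2)
Line 9: ['blue'] (min_width=4, slack=13)
Total lines: 9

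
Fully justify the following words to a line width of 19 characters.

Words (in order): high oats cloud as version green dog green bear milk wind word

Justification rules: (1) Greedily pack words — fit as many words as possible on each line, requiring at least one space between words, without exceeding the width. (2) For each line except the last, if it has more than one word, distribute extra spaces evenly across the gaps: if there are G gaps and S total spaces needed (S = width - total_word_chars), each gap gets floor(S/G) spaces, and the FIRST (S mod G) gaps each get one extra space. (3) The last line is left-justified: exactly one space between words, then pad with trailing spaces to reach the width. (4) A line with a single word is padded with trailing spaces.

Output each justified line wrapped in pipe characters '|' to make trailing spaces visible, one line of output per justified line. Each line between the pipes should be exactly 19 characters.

Answer: |high  oats cloud as|
|version  green  dog|
|green   bear   milk|
|wind word          |

Derivation:
Line 1: ['high', 'oats', 'cloud', 'as'] (min_width=18, slack=1)
Line 2: ['version', 'green', 'dog'] (min_width=17, slack=2)
Line 3: ['green', 'bear', 'milk'] (min_width=15, slack=4)
Line 4: ['wind', 'word'] (min_width=9, slack=10)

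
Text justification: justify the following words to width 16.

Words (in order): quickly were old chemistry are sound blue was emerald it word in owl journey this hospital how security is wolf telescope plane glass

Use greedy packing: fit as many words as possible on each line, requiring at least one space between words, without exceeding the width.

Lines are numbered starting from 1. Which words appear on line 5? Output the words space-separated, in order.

Answer: in owl journey

Derivation:
Line 1: ['quickly', 'were', 'old'] (min_width=16, slack=0)
Line 2: ['chemistry', 'are'] (min_width=13, slack=3)
Line 3: ['sound', 'blue', 'was'] (min_width=14, slack=2)
Line 4: ['emerald', 'it', 'word'] (min_width=15, slack=1)
Line 5: ['in', 'owl', 'journey'] (min_width=14, slack=2)
Line 6: ['this', 'hospital'] (min_width=13, slack=3)
Line 7: ['how', 'security', 'is'] (min_width=15, slack=1)
Line 8: ['wolf', 'telescope'] (min_width=14, slack=2)
Line 9: ['plane', 'glass'] (min_width=11, slack=5)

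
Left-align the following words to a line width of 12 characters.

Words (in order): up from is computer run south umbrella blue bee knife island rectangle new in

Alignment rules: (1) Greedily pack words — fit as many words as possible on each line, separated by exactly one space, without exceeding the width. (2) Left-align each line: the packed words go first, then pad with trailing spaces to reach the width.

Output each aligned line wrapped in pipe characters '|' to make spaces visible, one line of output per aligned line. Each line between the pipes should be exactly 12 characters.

Answer: |up from is  |
|computer run|
|south       |
|umbrella    |
|blue bee    |
|knife island|
|rectangle   |
|new in      |

Derivation:
Line 1: ['up', 'from', 'is'] (min_width=10, slack=2)
Line 2: ['computer', 'run'] (min_width=12, slack=0)
Line 3: ['south'] (min_width=5, slack=7)
Line 4: ['umbrella'] (min_width=8, slack=4)
Line 5: ['blue', 'bee'] (min_width=8, slack=4)
Line 6: ['knife', 'island'] (min_width=12, slack=0)
Line 7: ['rectangle'] (min_width=9, slack=3)
Line 8: ['new', 'in'] (min_width=6, slack=6)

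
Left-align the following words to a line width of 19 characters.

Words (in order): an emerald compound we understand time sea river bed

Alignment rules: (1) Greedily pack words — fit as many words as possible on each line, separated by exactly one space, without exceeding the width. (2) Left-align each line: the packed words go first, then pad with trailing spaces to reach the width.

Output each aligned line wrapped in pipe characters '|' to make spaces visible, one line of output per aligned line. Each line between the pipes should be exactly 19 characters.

Line 1: ['an', 'emerald', 'compound'] (min_width=19, slack=0)
Line 2: ['we', 'understand', 'time'] (min_width=18, slack=1)
Line 3: ['sea', 'river', 'bed'] (min_width=13, slack=6)

Answer: |an emerald compound|
|we understand time |
|sea river bed      |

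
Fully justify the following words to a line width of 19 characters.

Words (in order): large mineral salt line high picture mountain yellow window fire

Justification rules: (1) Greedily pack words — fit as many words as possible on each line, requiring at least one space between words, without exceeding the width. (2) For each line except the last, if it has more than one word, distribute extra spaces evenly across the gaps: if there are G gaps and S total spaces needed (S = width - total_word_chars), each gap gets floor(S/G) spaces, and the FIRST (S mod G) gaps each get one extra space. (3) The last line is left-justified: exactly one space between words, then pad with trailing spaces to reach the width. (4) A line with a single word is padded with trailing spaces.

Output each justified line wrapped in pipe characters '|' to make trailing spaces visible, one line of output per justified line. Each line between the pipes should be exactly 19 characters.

Answer: |large  mineral salt|
|line  high  picture|
|mountain     yellow|
|window fire        |

Derivation:
Line 1: ['large', 'mineral', 'salt'] (min_width=18, slack=1)
Line 2: ['line', 'high', 'picture'] (min_width=17, slack=2)
Line 3: ['mountain', 'yellow'] (min_width=15, slack=4)
Line 4: ['window', 'fire'] (min_width=11, slack=8)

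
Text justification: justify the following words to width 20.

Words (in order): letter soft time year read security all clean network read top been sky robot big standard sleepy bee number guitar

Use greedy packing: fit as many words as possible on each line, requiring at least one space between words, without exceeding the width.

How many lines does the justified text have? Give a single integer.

Answer: 7

Derivation:
Line 1: ['letter', 'soft', 'time'] (min_width=16, slack=4)
Line 2: ['year', 'read', 'security'] (min_width=18, slack=2)
Line 3: ['all', 'clean', 'network'] (min_width=17, slack=3)
Line 4: ['read', 'top', 'been', 'sky'] (min_width=17, slack=3)
Line 5: ['robot', 'big', 'standard'] (min_width=18, slack=2)
Line 6: ['sleepy', 'bee', 'number'] (min_width=17, slack=3)
Line 7: ['guitar'] (min_width=6, slack=14)
Total lines: 7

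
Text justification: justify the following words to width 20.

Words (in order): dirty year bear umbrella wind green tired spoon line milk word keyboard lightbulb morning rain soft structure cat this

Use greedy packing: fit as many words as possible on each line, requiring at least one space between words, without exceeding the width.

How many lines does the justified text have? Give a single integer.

Line 1: ['dirty', 'year', 'bear'] (min_width=15, slack=5)
Line 2: ['umbrella', 'wind', 'green'] (min_width=19, slack=1)
Line 3: ['tired', 'spoon', 'line'] (min_width=16, slack=4)
Line 4: ['milk', 'word', 'keyboard'] (min_width=18, slack=2)
Line 5: ['lightbulb', 'morning'] (min_width=17, slack=3)
Line 6: ['rain', 'soft', 'structure'] (min_width=19, slack=1)
Line 7: ['cat', 'this'] (min_width=8, slack=12)
Total lines: 7

Answer: 7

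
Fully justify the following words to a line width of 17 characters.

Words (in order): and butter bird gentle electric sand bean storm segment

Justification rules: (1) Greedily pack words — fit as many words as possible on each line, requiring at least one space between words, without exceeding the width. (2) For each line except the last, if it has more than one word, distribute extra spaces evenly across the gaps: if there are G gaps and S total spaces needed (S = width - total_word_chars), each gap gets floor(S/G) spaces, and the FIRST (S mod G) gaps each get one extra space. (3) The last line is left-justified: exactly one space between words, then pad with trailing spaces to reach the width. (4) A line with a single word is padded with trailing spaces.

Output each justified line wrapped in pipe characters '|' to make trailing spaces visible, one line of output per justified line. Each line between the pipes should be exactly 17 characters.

Answer: |and  butter  bird|
|gentle   electric|
|sand  bean  storm|
|segment          |

Derivation:
Line 1: ['and', 'butter', 'bird'] (min_width=15, slack=2)
Line 2: ['gentle', 'electric'] (min_width=15, slack=2)
Line 3: ['sand', 'bean', 'storm'] (min_width=15, slack=2)
Line 4: ['segment'] (min_width=7, slack=10)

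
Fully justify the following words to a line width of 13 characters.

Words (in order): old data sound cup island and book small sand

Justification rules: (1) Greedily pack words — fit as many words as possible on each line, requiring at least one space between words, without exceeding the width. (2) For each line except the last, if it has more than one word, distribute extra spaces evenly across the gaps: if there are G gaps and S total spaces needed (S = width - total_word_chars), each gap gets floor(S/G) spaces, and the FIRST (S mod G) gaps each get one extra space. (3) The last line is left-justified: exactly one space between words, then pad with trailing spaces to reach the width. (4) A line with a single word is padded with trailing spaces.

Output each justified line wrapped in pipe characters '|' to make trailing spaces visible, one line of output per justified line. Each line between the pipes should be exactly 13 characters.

Line 1: ['old', 'data'] (min_width=8, slack=5)
Line 2: ['sound', 'cup'] (min_width=9, slack=4)
Line 3: ['island', 'and'] (min_width=10, slack=3)
Line 4: ['book', 'small'] (min_width=10, slack=3)
Line 5: ['sand'] (min_width=4, slack=9)

Answer: |old      data|
|sound     cup|
|island    and|
|book    small|
|sand         |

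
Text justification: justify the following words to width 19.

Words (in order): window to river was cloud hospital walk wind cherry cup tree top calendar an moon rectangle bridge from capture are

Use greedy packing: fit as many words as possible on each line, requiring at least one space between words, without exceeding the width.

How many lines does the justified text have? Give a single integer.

Line 1: ['window', 'to', 'river', 'was'] (min_width=19, slack=0)
Line 2: ['cloud', 'hospital', 'walk'] (min_width=19, slack=0)
Line 3: ['wind', 'cherry', 'cup'] (min_width=15, slack=4)
Line 4: ['tree', 'top', 'calendar'] (min_width=17, slack=2)
Line 5: ['an', 'moon', 'rectangle'] (min_width=17, slack=2)
Line 6: ['bridge', 'from', 'capture'] (min_width=19, slack=0)
Line 7: ['are'] (min_width=3, slack=16)
Total lines: 7

Answer: 7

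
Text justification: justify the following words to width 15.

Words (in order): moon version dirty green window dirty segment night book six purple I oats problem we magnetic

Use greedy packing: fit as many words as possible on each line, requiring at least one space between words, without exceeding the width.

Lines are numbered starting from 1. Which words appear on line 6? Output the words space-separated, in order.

Line 1: ['moon', 'version'] (min_width=12, slack=3)
Line 2: ['dirty', 'green'] (min_width=11, slack=4)
Line 3: ['window', 'dirty'] (min_width=12, slack=3)
Line 4: ['segment', 'night'] (min_width=13, slack=2)
Line 5: ['book', 'six', 'purple'] (min_width=15, slack=0)
Line 6: ['I', 'oats', 'problem'] (min_width=14, slack=1)
Line 7: ['we', 'magnetic'] (min_width=11, slack=4)

Answer: I oats problem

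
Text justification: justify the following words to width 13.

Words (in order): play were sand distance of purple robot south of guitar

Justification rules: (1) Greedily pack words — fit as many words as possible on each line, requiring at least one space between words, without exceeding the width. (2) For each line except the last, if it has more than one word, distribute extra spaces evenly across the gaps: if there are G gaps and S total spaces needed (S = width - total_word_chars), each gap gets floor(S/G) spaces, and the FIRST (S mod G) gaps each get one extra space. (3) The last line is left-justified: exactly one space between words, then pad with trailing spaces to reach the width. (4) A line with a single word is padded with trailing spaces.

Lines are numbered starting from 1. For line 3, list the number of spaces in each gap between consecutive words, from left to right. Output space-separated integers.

Answer: 5

Derivation:
Line 1: ['play', 'were'] (min_width=9, slack=4)
Line 2: ['sand', 'distance'] (min_width=13, slack=0)
Line 3: ['of', 'purple'] (min_width=9, slack=4)
Line 4: ['robot', 'south'] (min_width=11, slack=2)
Line 5: ['of', 'guitar'] (min_width=9, slack=4)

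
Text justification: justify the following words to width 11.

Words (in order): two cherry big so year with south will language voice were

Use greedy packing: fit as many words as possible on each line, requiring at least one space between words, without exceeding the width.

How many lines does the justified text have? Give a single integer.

Line 1: ['two', 'cherry'] (min_width=10, slack=1)
Line 2: ['big', 'so', 'year'] (min_width=11, slack=0)
Line 3: ['with', 'south'] (min_width=10, slack=1)
Line 4: ['will'] (min_width=4, slack=7)
Line 5: ['language'] (min_width=8, slack=3)
Line 6: ['voice', 'were'] (min_width=10, slack=1)
Total lines: 6

Answer: 6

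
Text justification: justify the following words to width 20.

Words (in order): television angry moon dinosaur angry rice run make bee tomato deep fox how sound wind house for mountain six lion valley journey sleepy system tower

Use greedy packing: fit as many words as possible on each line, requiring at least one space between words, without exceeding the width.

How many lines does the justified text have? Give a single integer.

Answer: 8

Derivation:
Line 1: ['television', 'angry'] (min_width=16, slack=4)
Line 2: ['moon', 'dinosaur', 'angry'] (min_width=19, slack=1)
Line 3: ['rice', 'run', 'make', 'bee'] (min_width=17, slack=3)
Line 4: ['tomato', 'deep', 'fox', 'how'] (min_width=19, slack=1)
Line 5: ['sound', 'wind', 'house', 'for'] (min_width=20, slack=0)
Line 6: ['mountain', 'six', 'lion'] (min_width=17, slack=3)
Line 7: ['valley', 'journey'] (min_width=14, slack=6)
Line 8: ['sleepy', 'system', 'tower'] (min_width=19, slack=1)
Total lines: 8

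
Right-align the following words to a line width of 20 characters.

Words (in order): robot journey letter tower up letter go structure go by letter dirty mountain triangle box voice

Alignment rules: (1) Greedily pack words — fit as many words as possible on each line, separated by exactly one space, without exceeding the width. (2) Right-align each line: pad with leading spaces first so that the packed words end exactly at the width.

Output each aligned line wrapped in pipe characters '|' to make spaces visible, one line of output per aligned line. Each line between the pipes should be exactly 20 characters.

Line 1: ['robot', 'journey', 'letter'] (min_width=20, slack=0)
Line 2: ['tower', 'up', 'letter', 'go'] (min_width=18, slack=2)
Line 3: ['structure', 'go', 'by'] (min_width=15, slack=5)
Line 4: ['letter', 'dirty'] (min_width=12, slack=8)
Line 5: ['mountain', 'triangle'] (min_width=17, slack=3)
Line 6: ['box', 'voice'] (min_width=9, slack=11)

Answer: |robot journey letter|
|  tower up letter go|
|     structure go by|
|        letter dirty|
|   mountain triangle|
|           box voice|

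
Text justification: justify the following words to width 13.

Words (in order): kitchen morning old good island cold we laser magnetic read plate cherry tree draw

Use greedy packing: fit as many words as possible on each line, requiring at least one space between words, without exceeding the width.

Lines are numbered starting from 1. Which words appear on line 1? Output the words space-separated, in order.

Line 1: ['kitchen'] (min_width=7, slack=6)
Line 2: ['morning', 'old'] (min_width=11, slack=2)
Line 3: ['good', 'island'] (min_width=11, slack=2)
Line 4: ['cold', 'we', 'laser'] (min_width=13, slack=0)
Line 5: ['magnetic', 'read'] (min_width=13, slack=0)
Line 6: ['plate', 'cherry'] (min_width=12, slack=1)
Line 7: ['tree', 'draw'] (min_width=9, slack=4)

Answer: kitchen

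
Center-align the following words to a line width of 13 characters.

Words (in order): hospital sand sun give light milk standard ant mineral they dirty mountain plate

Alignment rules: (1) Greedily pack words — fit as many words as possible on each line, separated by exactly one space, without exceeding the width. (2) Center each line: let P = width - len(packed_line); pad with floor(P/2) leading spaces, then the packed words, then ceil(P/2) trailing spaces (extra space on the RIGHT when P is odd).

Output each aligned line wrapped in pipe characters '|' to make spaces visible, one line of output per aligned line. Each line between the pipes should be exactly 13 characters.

Answer: |hospital sand|
|  sun give   |
| light milk  |
|standard ant |
|mineral they |
|    dirty    |
|  mountain   |
|    plate    |

Derivation:
Line 1: ['hospital', 'sand'] (min_width=13, slack=0)
Line 2: ['sun', 'give'] (min_width=8, slack=5)
Line 3: ['light', 'milk'] (min_width=10, slack=3)
Line 4: ['standard', 'ant'] (min_width=12, slack=1)
Line 5: ['mineral', 'they'] (min_width=12, slack=1)
Line 6: ['dirty'] (min_width=5, slack=8)
Line 7: ['mountain'] (min_width=8, slack=5)
Line 8: ['plate'] (min_width=5, slack=8)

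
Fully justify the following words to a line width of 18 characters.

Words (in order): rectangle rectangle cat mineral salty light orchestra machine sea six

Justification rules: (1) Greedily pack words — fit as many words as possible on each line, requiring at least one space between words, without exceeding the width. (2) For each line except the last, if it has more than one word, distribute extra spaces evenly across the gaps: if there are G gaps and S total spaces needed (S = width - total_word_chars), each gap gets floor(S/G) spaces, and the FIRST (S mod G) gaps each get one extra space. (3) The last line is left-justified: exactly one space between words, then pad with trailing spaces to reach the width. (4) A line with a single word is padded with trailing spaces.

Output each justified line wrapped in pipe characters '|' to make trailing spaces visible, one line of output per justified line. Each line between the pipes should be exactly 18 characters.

Answer: |rectangle         |
|rectangle      cat|
|mineral      salty|
|light    orchestra|
|machine sea six   |

Derivation:
Line 1: ['rectangle'] (min_width=9, slack=9)
Line 2: ['rectangle', 'cat'] (min_width=13, slack=5)
Line 3: ['mineral', 'salty'] (min_width=13, slack=5)
Line 4: ['light', 'orchestra'] (min_width=15, slack=3)
Line 5: ['machine', 'sea', 'six'] (min_width=15, slack=3)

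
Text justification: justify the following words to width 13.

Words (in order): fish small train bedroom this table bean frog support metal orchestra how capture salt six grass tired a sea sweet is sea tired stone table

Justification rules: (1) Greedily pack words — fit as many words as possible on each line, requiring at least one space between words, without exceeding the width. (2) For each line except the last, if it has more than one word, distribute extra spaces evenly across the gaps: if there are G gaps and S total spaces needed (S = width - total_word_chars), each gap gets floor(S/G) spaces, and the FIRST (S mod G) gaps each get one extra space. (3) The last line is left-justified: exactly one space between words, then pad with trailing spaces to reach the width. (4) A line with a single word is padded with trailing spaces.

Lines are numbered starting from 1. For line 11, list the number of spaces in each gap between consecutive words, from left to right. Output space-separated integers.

Line 1: ['fish', 'small'] (min_width=10, slack=3)
Line 2: ['train', 'bedroom'] (min_width=13, slack=0)
Line 3: ['this', 'table'] (min_width=10, slack=3)
Line 4: ['bean', 'frog'] (min_width=9, slack=4)
Line 5: ['support', 'metal'] (min_width=13, slack=0)
Line 6: ['orchestra', 'how'] (min_width=13, slack=0)
Line 7: ['capture', 'salt'] (min_width=12, slack=1)
Line 8: ['six', 'grass'] (min_width=9, slack=4)
Line 9: ['tired', 'a', 'sea'] (min_width=11, slack=2)
Line 10: ['sweet', 'is', 'sea'] (min_width=12, slack=1)
Line 11: ['tired', 'stone'] (min_width=11, slack=2)
Line 12: ['table'] (min_width=5, slack=8)

Answer: 3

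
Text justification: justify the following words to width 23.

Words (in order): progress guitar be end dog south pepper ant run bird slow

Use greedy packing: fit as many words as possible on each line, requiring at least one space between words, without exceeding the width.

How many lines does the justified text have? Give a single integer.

Line 1: ['progress', 'guitar', 'be', 'end'] (min_width=22, slack=1)
Line 2: ['dog', 'south', 'pepper', 'ant'] (min_width=20, slack=3)
Line 3: ['run', 'bird', 'slow'] (min_width=13, slack=10)
Total lines: 3

Answer: 3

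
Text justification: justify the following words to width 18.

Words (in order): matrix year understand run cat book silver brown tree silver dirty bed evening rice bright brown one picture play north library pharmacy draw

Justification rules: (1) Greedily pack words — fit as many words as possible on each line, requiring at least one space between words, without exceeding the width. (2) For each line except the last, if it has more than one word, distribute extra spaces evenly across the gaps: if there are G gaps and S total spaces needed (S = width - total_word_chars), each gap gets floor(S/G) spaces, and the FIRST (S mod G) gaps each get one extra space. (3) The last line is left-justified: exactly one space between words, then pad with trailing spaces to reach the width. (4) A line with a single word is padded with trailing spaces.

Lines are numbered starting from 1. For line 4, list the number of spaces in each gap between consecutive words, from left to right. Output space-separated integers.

Line 1: ['matrix', 'year'] (min_width=11, slack=7)
Line 2: ['understand', 'run', 'cat'] (min_width=18, slack=0)
Line 3: ['book', 'silver', 'brown'] (min_width=17, slack=1)
Line 4: ['tree', 'silver', 'dirty'] (min_width=17, slack=1)
Line 5: ['bed', 'evening', 'rice'] (min_width=16, slack=2)
Line 6: ['bright', 'brown', 'one'] (min_width=16, slack=2)
Line 7: ['picture', 'play', 'north'] (min_width=18, slack=0)
Line 8: ['library', 'pharmacy'] (min_width=16, slack=2)
Line 9: ['draw'] (min_width=4, slack=14)

Answer: 2 1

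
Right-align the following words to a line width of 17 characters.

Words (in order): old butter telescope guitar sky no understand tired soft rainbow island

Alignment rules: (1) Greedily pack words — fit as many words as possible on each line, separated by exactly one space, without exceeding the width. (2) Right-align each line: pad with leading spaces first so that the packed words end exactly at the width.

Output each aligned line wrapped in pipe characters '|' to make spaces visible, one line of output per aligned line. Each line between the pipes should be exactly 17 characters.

Answer: |       old butter|
| telescope guitar|
|sky no understand|
|       tired soft|
|   rainbow island|

Derivation:
Line 1: ['old', 'butter'] (min_width=10, slack=7)
Line 2: ['telescope', 'guitar'] (min_width=16, slack=1)
Line 3: ['sky', 'no', 'understand'] (min_width=17, slack=0)
Line 4: ['tired', 'soft'] (min_width=10, slack=7)
Line 5: ['rainbow', 'island'] (min_width=14, slack=3)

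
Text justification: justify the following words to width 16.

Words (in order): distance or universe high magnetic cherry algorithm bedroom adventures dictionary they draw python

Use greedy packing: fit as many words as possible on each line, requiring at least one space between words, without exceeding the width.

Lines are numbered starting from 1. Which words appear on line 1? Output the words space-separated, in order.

Answer: distance or

Derivation:
Line 1: ['distance', 'or'] (min_width=11, slack=5)
Line 2: ['universe', 'high'] (min_width=13, slack=3)
Line 3: ['magnetic', 'cherry'] (min_width=15, slack=1)
Line 4: ['algorithm'] (min_width=9, slack=7)
Line 5: ['bedroom'] (min_width=7, slack=9)
Line 6: ['adventures'] (min_width=10, slack=6)
Line 7: ['dictionary', 'they'] (min_width=15, slack=1)
Line 8: ['draw', 'python'] (min_width=11, slack=5)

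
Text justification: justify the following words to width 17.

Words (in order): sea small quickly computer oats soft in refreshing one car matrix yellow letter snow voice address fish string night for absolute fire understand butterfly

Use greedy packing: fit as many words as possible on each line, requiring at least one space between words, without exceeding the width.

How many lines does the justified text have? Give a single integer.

Line 1: ['sea', 'small', 'quickly'] (min_width=17, slack=0)
Line 2: ['computer', 'oats'] (min_width=13, slack=4)
Line 3: ['soft', 'in'] (min_width=7, slack=10)
Line 4: ['refreshing', 'one'] (min_width=14, slack=3)
Line 5: ['car', 'matrix', 'yellow'] (min_width=17, slack=0)
Line 6: ['letter', 'snow', 'voice'] (min_width=17, slack=0)
Line 7: ['address', 'fish'] (min_width=12, slack=5)
Line 8: ['string', 'night', 'for'] (min_width=16, slack=1)
Line 9: ['absolute', 'fire'] (min_width=13, slack=4)
Line 10: ['understand'] (min_width=10, slack=7)
Line 11: ['butterfly'] (min_width=9, slack=8)
Total lines: 11

Answer: 11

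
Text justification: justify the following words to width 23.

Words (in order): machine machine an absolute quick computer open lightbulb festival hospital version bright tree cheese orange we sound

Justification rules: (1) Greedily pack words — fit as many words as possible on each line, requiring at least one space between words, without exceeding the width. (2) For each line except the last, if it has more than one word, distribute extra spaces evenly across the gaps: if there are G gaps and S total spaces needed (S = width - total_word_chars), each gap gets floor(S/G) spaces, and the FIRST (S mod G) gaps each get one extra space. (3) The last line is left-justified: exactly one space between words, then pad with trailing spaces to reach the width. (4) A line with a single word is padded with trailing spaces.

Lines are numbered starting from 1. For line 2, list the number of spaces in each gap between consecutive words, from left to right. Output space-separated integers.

Answer: 1 1

Derivation:
Line 1: ['machine', 'machine', 'an'] (min_width=18, slack=5)
Line 2: ['absolute', 'quick', 'computer'] (min_width=23, slack=0)
Line 3: ['open', 'lightbulb', 'festival'] (min_width=23, slack=0)
Line 4: ['hospital', 'version', 'bright'] (min_width=23, slack=0)
Line 5: ['tree', 'cheese', 'orange', 'we'] (min_width=21, slack=2)
Line 6: ['sound'] (min_width=5, slack=18)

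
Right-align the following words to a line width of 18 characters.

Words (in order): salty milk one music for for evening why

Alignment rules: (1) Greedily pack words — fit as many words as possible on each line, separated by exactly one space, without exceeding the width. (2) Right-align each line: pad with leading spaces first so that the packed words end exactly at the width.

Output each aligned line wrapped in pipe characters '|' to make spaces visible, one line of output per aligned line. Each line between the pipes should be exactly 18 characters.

Line 1: ['salty', 'milk', 'one'] (min_width=14, slack=4)
Line 2: ['music', 'for', 'for'] (min_width=13, slack=5)
Line 3: ['evening', 'why'] (min_width=11, slack=7)

Answer: |    salty milk one|
|     music for for|
|       evening why|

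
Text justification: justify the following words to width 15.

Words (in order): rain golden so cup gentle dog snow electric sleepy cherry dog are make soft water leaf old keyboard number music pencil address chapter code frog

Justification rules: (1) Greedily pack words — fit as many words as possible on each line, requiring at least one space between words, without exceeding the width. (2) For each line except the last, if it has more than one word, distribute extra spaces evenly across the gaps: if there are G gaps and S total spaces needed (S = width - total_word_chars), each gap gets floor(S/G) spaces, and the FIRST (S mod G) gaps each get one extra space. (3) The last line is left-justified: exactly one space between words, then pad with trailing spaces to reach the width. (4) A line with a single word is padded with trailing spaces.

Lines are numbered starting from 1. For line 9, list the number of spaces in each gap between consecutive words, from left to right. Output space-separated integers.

Answer: 2

Derivation:
Line 1: ['rain', 'golden', 'so'] (min_width=14, slack=1)
Line 2: ['cup', 'gentle', 'dog'] (min_width=14, slack=1)
Line 3: ['snow', 'electric'] (min_width=13, slack=2)
Line 4: ['sleepy', 'cherry'] (min_width=13, slack=2)
Line 5: ['dog', 'are', 'make'] (min_width=12, slack=3)
Line 6: ['soft', 'water', 'leaf'] (min_width=15, slack=0)
Line 7: ['old', 'keyboard'] (min_width=12, slack=3)
Line 8: ['number', 'music'] (min_width=12, slack=3)
Line 9: ['pencil', 'address'] (min_width=14, slack=1)
Line 10: ['chapter', 'code'] (min_width=12, slack=3)
Line 11: ['frog'] (min_width=4, slack=11)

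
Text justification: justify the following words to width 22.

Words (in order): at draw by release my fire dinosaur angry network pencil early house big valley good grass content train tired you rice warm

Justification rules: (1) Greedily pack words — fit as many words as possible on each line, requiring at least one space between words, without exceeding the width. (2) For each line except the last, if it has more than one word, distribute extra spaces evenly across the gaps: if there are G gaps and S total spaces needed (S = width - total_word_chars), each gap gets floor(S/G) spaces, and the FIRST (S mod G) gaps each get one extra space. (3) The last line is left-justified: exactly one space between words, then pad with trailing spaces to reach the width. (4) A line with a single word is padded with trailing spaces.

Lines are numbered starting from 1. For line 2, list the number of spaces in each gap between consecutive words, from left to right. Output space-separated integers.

Line 1: ['at', 'draw', 'by', 'release', 'my'] (min_width=21, slack=1)
Line 2: ['fire', 'dinosaur', 'angry'] (min_width=19, slack=3)
Line 3: ['network', 'pencil', 'early'] (min_width=20, slack=2)
Line 4: ['house', 'big', 'valley', 'good'] (min_width=21, slack=1)
Line 5: ['grass', 'content', 'train'] (min_width=19, slack=3)
Line 6: ['tired', 'you', 'rice', 'warm'] (min_width=19, slack=3)

Answer: 3 2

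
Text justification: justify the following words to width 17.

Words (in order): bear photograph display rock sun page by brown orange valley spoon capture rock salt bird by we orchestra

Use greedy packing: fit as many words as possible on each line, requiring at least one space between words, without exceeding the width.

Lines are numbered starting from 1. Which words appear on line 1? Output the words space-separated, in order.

Line 1: ['bear', 'photograph'] (min_width=15, slack=2)
Line 2: ['display', 'rock', 'sun'] (min_width=16, slack=1)
Line 3: ['page', 'by', 'brown'] (min_width=13, slack=4)
Line 4: ['orange', 'valley'] (min_width=13, slack=4)
Line 5: ['spoon', 'capture'] (min_width=13, slack=4)
Line 6: ['rock', 'salt', 'bird', 'by'] (min_width=17, slack=0)
Line 7: ['we', 'orchestra'] (min_width=12, slack=5)

Answer: bear photograph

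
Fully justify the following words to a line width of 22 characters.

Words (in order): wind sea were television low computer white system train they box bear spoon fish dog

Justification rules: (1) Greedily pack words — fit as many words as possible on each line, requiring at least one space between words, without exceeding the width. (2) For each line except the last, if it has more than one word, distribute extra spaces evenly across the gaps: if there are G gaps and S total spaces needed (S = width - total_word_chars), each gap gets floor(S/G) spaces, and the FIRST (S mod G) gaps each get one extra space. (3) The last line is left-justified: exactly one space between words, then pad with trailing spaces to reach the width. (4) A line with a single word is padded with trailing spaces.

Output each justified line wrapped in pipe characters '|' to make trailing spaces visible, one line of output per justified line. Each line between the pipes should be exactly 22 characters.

Answer: |wind      sea     were|
|television         low|
|computer  white system|
|train  they  box  bear|
|spoon fish dog        |

Derivation:
Line 1: ['wind', 'sea', 'were'] (min_width=13, slack=9)
Line 2: ['television', 'low'] (min_width=14, slack=8)
Line 3: ['computer', 'white', 'system'] (min_width=21, slack=1)
Line 4: ['train', 'they', 'box', 'bear'] (min_width=19, slack=3)
Line 5: ['spoon', 'fish', 'dog'] (min_width=14, slack=8)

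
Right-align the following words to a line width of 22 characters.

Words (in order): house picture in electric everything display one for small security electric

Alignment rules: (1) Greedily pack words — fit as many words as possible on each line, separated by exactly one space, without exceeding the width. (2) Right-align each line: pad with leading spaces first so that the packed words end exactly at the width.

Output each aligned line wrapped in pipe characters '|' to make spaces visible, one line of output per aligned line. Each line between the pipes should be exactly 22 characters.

Answer: |      house picture in|
|   electric everything|
| display one for small|
|     security electric|

Derivation:
Line 1: ['house', 'picture', 'in'] (min_width=16, slack=6)
Line 2: ['electric', 'everything'] (min_width=19, slack=3)
Line 3: ['display', 'one', 'for', 'small'] (min_width=21, slack=1)
Line 4: ['security', 'electric'] (min_width=17, slack=5)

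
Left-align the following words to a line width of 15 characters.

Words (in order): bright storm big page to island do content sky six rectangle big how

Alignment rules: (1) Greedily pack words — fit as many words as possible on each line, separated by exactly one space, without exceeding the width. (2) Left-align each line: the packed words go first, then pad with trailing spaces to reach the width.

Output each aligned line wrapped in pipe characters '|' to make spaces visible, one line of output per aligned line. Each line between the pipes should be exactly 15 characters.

Answer: |bright storm   |
|big page to    |
|island do      |
|content sky six|
|rectangle big  |
|how            |

Derivation:
Line 1: ['bright', 'storm'] (min_width=12, slack=3)
Line 2: ['big', 'page', 'to'] (min_width=11, slack=4)
Line 3: ['island', 'do'] (min_width=9, slack=6)
Line 4: ['content', 'sky', 'six'] (min_width=15, slack=0)
Line 5: ['rectangle', 'big'] (min_width=13, slack=2)
Line 6: ['how'] (min_width=3, slack=12)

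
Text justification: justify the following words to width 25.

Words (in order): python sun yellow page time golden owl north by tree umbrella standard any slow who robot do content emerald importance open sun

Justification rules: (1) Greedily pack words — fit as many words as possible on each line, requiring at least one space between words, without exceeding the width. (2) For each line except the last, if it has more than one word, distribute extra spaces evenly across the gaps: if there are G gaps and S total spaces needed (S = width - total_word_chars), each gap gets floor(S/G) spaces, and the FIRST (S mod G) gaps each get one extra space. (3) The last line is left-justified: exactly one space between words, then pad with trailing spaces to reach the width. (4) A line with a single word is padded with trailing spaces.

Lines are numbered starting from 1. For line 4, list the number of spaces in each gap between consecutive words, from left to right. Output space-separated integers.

Line 1: ['python', 'sun', 'yellow', 'page'] (min_width=22, slack=3)
Line 2: ['time', 'golden', 'owl', 'north', 'by'] (min_width=24, slack=1)
Line 3: ['tree', 'umbrella', 'standard'] (min_width=22, slack=3)
Line 4: ['any', 'slow', 'who', 'robot', 'do'] (min_width=21, slack=4)
Line 5: ['content', 'emerald'] (min_width=15, slack=10)
Line 6: ['importance', 'open', 'sun'] (min_width=19, slack=6)

Answer: 2 2 2 2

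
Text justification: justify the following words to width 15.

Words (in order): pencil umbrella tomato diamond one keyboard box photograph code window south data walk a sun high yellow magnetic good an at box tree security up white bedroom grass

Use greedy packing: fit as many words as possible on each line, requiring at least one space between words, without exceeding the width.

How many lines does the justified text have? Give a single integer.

Answer: 12

Derivation:
Line 1: ['pencil', 'umbrella'] (min_width=15, slack=0)
Line 2: ['tomato', 'diamond'] (min_width=14, slack=1)
Line 3: ['one', 'keyboard'] (min_width=12, slack=3)
Line 4: ['box', 'photograph'] (min_width=14, slack=1)
Line 5: ['code', 'window'] (min_width=11, slack=4)
Line 6: ['south', 'data', 'walk'] (min_width=15, slack=0)
Line 7: ['a', 'sun', 'high'] (min_width=10, slack=5)
Line 8: ['yellow', 'magnetic'] (min_width=15, slack=0)
Line 9: ['good', 'an', 'at', 'box'] (min_width=14, slack=1)
Line 10: ['tree', 'security'] (min_width=13, slack=2)
Line 11: ['up', 'white'] (min_width=8, slack=7)
Line 12: ['bedroom', 'grass'] (min_width=13, slack=2)
Total lines: 12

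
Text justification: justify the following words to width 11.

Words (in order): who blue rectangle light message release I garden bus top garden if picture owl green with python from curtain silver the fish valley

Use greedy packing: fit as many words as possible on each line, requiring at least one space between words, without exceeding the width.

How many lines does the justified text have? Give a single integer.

Answer: 14

Derivation:
Line 1: ['who', 'blue'] (min_width=8, slack=3)
Line 2: ['rectangle'] (min_width=9, slack=2)
Line 3: ['light'] (min_width=5, slack=6)
Line 4: ['message'] (min_width=7, slack=4)
Line 5: ['release', 'I'] (min_width=9, slack=2)
Line 6: ['garden', 'bus'] (min_width=10, slack=1)
Line 7: ['top', 'garden'] (min_width=10, slack=1)
Line 8: ['if', 'picture'] (min_width=10, slack=1)
Line 9: ['owl', 'green'] (min_width=9, slack=2)
Line 10: ['with', 'python'] (min_width=11, slack=0)
Line 11: ['from'] (min_width=4, slack=7)
Line 12: ['curtain'] (min_width=7, slack=4)
Line 13: ['silver', 'the'] (min_width=10, slack=1)
Line 14: ['fish', 'valley'] (min_width=11, slack=0)
Total lines: 14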